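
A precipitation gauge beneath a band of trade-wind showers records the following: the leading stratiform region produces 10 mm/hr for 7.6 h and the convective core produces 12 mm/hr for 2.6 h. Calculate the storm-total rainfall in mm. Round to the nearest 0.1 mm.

Total = Σ Rᵢ Δtᵢ = 10 × 7.6 + 12 × 2.6
      = 76 + 31.2 = 107.2 mm.

total ≈ 107.2 mm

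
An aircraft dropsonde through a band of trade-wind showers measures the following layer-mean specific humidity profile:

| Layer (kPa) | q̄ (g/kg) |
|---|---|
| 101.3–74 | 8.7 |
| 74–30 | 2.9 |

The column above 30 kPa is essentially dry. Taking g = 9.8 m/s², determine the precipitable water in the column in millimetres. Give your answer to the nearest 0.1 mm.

Precipitable water is the column-integrated vapour mass per unit area: PW = (1/g) Σ q̄ Δp, with q in kg/kg and Δp in Pa (1 kg/m² of water = 1 mm).
Layer 101.3–74 kPa: Δp = 273 hPa = 27300 Pa, q̄ = 0.0087 kg/kg → 0.0087 × 27300 / 9.8 = 24.24 mm
Layer 74–30 kPa: Δp = 440 hPa = 44000 Pa, q̄ = 0.0029 kg/kg → 0.0029 × 44000 / 9.8 = 13.02 mm
PW = 24.24 + 13.02 = 37.26 ≈ 37.3 mm.

PW ≈ 37.3 mm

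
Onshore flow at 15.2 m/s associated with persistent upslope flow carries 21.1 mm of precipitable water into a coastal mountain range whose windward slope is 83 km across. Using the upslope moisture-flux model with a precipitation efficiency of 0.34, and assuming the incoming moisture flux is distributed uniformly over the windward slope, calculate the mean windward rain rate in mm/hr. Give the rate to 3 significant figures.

R ≈ 4.73 mm/hr

Incoming column moisture flux per unit ridge length: F = V × PW = 15.2 × 21.1 = 320.72 mm·m/s.
Spread over the 83 km slope with efficiency ε = 0.34: R = ε·F/W = 0.34 × 320.72 / 83000 m = 1.314e-03 mm/s.
R = 1.314e-03 × 3600 = 4.73 mm/hr.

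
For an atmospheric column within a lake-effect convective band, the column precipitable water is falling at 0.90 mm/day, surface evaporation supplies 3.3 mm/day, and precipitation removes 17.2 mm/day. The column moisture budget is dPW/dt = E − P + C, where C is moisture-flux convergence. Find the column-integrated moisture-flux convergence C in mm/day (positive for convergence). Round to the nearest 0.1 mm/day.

dPW/dt = -0.90 mm/day.
C = dPW/dt − E + P = (-0.90) − 3.3 + 17.2 = 13.0 mm/day.

C ≈ 13.0 mm/day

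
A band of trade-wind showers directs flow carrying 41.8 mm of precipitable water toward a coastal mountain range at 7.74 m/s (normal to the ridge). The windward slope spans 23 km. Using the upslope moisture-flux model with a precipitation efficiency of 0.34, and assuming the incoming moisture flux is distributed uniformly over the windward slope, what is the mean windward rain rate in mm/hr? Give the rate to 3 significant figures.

Incoming column moisture flux per unit ridge length: F = V × PW = 7.74 × 41.8 = 323.532 mm·m/s.
Spread over the 23 km slope with efficiency ε = 0.34: R = ε·F/W = 0.34 × 323.532 / 23000 m = 4.783e-03 mm/s.
R = 4.783e-03 × 3600 = 17.2 mm/hr.

R ≈ 17.2 mm/hr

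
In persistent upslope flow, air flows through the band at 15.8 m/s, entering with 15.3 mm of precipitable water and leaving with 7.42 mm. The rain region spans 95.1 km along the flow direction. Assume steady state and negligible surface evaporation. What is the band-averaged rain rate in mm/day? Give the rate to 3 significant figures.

Column moisture flux per unit crosswind length is F = V × PW.
Inflow: F_in = 15.8 × 15.3 = 241.74 mm·m/s
Outflow: F_out = 15.8 × 7.42 = 117.236 mm·m/s
Steady-state rate R = (F_in − F_out)/L = (241.74 − 117.236) / 95100 m = 1.309e-03 mm/s.
R = 1.309e-03 × 3600 × 24 = 113 mm/day.

R ≈ 113 mm/day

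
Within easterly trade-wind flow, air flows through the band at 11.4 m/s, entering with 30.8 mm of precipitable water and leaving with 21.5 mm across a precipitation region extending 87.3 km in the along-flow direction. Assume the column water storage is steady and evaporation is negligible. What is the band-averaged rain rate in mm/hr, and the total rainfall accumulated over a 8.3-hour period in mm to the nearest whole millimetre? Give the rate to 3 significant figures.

Column moisture flux per unit crosswind length is F = V × PW.
Inflow: F_in = 11.4 × 30.8 = 351.12 mm·m/s
Outflow: F_out = 11.4 × 21.5 = 245.1 mm·m/s
Steady-state rate R = (F_in − F_out)/L = (351.12 − 245.1) / 87300 m = 1.214e-03 mm/s.
R = 1.214e-03 × 3600 = 4.37 mm/hr.
Over 8.3 h: total = 4.37 × 8.3 = 36.271 ≈ 36 mm.

R ≈ 4.37 mm/hr; total ≈ 36 mm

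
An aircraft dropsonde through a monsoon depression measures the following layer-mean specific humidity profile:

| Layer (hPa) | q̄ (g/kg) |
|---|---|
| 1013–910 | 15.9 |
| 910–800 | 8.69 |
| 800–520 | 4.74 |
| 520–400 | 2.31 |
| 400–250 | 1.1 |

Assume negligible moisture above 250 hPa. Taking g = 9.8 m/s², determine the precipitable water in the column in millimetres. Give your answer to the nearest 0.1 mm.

PW ≈ 44.5 mm

Precipitable water is the column-integrated vapour mass per unit area: PW = (1/g) Σ q̄ Δp, with q in kg/kg and Δp in Pa (1 kg/m² of water = 1 mm).
Layer 1013–910 hPa: Δp = 103 hPa = 10300 Pa, q̄ = 0.0159 kg/kg → 0.0159 × 10300 / 9.8 = 16.71 mm
Layer 910–800 hPa: Δp = 110 hPa = 11000 Pa, q̄ = 0.00869 kg/kg → 0.00869 × 11000 / 9.8 = 9.75 mm
Layer 800–520 hPa: Δp = 280 hPa = 28000 Pa, q̄ = 0.00474 kg/kg → 0.00474 × 28000 / 9.8 = 13.54 mm
Layer 520–400 hPa: Δp = 120 hPa = 12000 Pa, q̄ = 0.00231 kg/kg → 0.00231 × 12000 / 9.8 = 2.83 mm
Layer 400–250 hPa: Δp = 150 hPa = 15000 Pa, q̄ = 0.0011 kg/kg → 0.0011 × 15000 / 9.8 = 1.68 mm
PW = 16.71 + 9.75 + 13.54 + 2.83 + 1.68 = 44.51 ≈ 44.5 mm.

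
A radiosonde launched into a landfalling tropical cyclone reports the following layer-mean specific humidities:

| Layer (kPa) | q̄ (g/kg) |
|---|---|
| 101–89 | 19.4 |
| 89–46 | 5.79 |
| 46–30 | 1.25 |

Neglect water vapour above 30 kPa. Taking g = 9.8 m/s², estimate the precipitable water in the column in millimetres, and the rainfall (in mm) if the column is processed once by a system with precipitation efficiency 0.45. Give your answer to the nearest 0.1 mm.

PW ≈ 51.2 mm; rainfall ≈ 23.0 mm

Precipitable water is the column-integrated vapour mass per unit area: PW = (1/g) Σ q̄ Δp, with q in kg/kg and Δp in Pa (1 kg/m² of water = 1 mm).
Layer 101–89 kPa: Δp = 120 hPa = 12000 Pa, q̄ = 0.0194 kg/kg → 0.0194 × 12000 / 9.8 = 23.76 mm
Layer 89–46 kPa: Δp = 430 hPa = 43000 Pa, q̄ = 0.00579 kg/kg → 0.00579 × 43000 / 9.8 = 25.41 mm
Layer 46–30 kPa: Δp = 160 hPa = 16000 Pa, q̄ = 0.00125 kg/kg → 0.00125 × 16000 / 9.8 = 2.04 mm
PW = 23.76 + 25.41 + 2.04 = 51.21 ≈ 51.2 mm.
Rainfall = ε × PW = 0.45 × 51.2 = 23.0 mm.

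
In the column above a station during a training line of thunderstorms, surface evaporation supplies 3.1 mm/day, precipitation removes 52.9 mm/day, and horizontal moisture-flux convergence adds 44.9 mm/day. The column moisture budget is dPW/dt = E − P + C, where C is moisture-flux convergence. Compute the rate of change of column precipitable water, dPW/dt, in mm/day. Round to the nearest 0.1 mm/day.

dPW/dt = E − P + C = 3.1 − 52.9 + (44.9) = -4.9 mm/day.

dPW/dt ≈ -4.9 mm/day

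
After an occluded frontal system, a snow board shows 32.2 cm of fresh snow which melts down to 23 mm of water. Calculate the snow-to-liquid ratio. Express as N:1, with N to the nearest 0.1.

ratio ≈ 14.0

Ratio = snow depth / SWE = 322 mm / 23 mm = 14.0, i.e. 14.0:1.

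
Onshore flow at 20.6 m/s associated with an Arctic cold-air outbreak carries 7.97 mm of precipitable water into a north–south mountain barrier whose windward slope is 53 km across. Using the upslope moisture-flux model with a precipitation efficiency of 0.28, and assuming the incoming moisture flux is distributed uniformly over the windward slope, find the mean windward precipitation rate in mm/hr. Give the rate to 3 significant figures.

Incoming column moisture flux per unit ridge length: F = V × PW = 20.6 × 7.97 = 164.182 mm·m/s.
Spread over the 53 km slope with efficiency ε = 0.28: R = ε·F/W = 0.28 × 164.182 / 53000 m = 8.674e-04 mm/s.
R = 8.674e-04 × 3600 = 3.12 mm/hr.

R ≈ 3.12 mm/hr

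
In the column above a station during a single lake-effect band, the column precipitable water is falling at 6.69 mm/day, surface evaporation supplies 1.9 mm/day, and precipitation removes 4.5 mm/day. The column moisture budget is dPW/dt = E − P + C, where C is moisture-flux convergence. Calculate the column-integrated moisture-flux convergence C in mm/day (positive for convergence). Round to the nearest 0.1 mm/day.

dPW/dt = -6.69 mm/day.
C = dPW/dt − E + P = (-6.69) − 1.9 + 4.5 = -4.1 mm/day.

C ≈ -4.1 mm/day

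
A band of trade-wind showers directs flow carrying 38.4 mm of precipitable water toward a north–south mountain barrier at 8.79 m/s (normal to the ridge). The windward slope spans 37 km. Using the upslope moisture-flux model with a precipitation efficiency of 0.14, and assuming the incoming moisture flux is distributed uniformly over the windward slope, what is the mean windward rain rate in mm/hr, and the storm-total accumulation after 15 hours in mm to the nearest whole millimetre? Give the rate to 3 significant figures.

Incoming column moisture flux per unit ridge length: F = V × PW = 8.79 × 38.4 = 337.536 mm·m/s.
Spread over the 37 km slope with efficiency ε = 0.14: R = ε·F/W = 0.14 × 337.536 / 37000 m = 1.277e-03 mm/s.
R = 1.277e-03 × 3600 = 4.60 mm/hr.
Over 15 h: total = 4.60 × 15 = 69 mm.

R ≈ 4.60 mm/hr; total ≈ 69 mm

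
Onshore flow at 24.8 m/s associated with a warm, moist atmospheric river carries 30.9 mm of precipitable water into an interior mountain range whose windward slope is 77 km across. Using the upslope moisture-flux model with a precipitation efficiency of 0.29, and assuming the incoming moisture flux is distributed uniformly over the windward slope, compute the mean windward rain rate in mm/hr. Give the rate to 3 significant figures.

Incoming column moisture flux per unit ridge length: F = V × PW = 24.8 × 30.9 = 766.32 mm·m/s.
Spread over the 77 km slope with efficiency ε = 0.29: R = ε·F/W = 0.29 × 766.32 / 77000 m = 2.886e-03 mm/s.
R = 2.886e-03 × 3600 = 10.4 mm/hr.

R ≈ 10.4 mm/hr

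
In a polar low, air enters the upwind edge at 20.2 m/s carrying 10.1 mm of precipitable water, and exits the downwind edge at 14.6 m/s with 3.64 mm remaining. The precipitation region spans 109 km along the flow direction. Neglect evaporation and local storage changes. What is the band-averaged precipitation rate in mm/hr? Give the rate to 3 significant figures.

Column moisture flux per unit crosswind length is F = V × PW.
Inflow: F_in = 20.2 × 10.1 = 204.02 mm·m/s
Outflow: F_out = 14.6 × 3.64 = 53.144 mm·m/s
Steady-state rate R = (F_in − F_out)/L = (204.02 − 53.144) / 109000 m = 1.384e-03 mm/s.
R = 1.384e-03 × 3600 = 4.98 mm/hr.

R ≈ 4.98 mm/hr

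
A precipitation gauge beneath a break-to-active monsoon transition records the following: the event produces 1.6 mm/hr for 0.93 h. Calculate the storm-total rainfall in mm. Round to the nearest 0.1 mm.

Total = Σ Rᵢ Δtᵢ = 1.6 × 0.93
      = 1.488 = 1.5 mm.

total ≈ 1.5 mm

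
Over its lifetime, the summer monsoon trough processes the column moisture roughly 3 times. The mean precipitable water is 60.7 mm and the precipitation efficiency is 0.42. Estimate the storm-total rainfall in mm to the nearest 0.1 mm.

Each cycle deposits ε × PW = 0.42 × 60.7 = 25.494 mm.
Over 3 cycles: 3 × 25.494 = 76.5 mm.

rainfall ≈ 76.5 mm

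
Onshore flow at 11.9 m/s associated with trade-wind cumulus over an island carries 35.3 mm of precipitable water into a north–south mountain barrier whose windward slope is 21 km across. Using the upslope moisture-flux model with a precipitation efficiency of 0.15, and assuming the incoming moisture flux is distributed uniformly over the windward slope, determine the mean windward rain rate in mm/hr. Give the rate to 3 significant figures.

R ≈ 10.8 mm/hr

Incoming column moisture flux per unit ridge length: F = V × PW = 11.9 × 35.3 = 420.07 mm·m/s.
Spread over the 21 km slope with efficiency ε = 0.15: R = ε·F/W = 0.15 × 420.07 / 21000 m = 3.000e-03 mm/s.
R = 3.000e-03 × 3600 = 10.8 mm/hr.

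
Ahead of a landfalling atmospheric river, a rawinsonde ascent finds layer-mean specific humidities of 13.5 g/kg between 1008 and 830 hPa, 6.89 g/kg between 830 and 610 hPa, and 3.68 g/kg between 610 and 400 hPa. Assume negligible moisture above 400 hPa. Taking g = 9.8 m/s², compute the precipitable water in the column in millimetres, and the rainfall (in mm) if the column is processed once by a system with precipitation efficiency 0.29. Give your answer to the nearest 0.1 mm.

Precipitable water is the column-integrated vapour mass per unit area: PW = (1/g) Σ q̄ Δp, with q in kg/kg and Δp in Pa (1 kg/m² of water = 1 mm).
Layer 1008–830 hPa: Δp = 178 hPa = 17800 Pa, q̄ = 0.0135 kg/kg → 0.0135 × 17800 / 9.8 = 24.52 mm
Layer 830–610 hPa: Δp = 220 hPa = 22000 Pa, q̄ = 0.00689 kg/kg → 0.00689 × 22000 / 9.8 = 15.47 mm
Layer 610–400 hPa: Δp = 210 hPa = 21000 Pa, q̄ = 0.00368 kg/kg → 0.00368 × 21000 / 9.8 = 7.89 mm
PW = 24.52 + 15.47 + 7.89 = 47.88 ≈ 47.9 mm.
Rainfall = ε × PW = 0.29 × 47.9 = 13.9 mm.

PW ≈ 47.9 mm; rainfall ≈ 13.9 mm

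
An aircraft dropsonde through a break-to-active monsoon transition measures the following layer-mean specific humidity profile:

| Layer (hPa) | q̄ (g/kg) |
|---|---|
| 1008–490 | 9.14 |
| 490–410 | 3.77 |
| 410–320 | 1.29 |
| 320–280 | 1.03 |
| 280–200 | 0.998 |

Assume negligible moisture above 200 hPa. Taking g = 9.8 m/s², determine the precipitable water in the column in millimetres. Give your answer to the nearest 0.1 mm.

PW ≈ 53.8 mm

Precipitable water is the column-integrated vapour mass per unit area: PW = (1/g) Σ q̄ Δp, with q in kg/kg and Δp in Pa (1 kg/m² of water = 1 mm).
Layer 1008–490 hPa: Δp = 518 hPa = 51800 Pa, q̄ = 0.00914 kg/kg → 0.00914 × 51800 / 9.8 = 48.31 mm
Layer 490–410 hPa: Δp = 80 hPa = 8000 Pa, q̄ = 0.00377 kg/kg → 0.00377 × 8000 / 9.8 = 3.08 mm
Layer 410–320 hPa: Δp = 90 hPa = 9000 Pa, q̄ = 0.00129 kg/kg → 0.00129 × 9000 / 9.8 = 1.18 mm
Layer 320–280 hPa: Δp = 40 hPa = 4000 Pa, q̄ = 0.00103 kg/kg → 0.00103 × 4000 / 9.8 = 0.42 mm
Layer 280–200 hPa: Δp = 80 hPa = 8000 Pa, q̄ = 0.000998 kg/kg → 0.000998 × 8000 / 9.8 = 0.81 mm
PW = 48.31 + 3.08 + 1.18 + 0.42 + 0.81 = 53.80 ≈ 53.8 mm.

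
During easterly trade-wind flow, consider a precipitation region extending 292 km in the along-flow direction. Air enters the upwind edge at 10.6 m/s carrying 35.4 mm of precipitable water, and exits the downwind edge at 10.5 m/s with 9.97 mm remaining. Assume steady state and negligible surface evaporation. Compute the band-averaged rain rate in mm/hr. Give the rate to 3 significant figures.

Column moisture flux per unit crosswind length is F = V × PW.
Inflow: F_in = 10.6 × 35.4 = 375.24 mm·m/s
Outflow: F_out = 10.5 × 9.97 = 104.685 mm·m/s
Steady-state rate R = (F_in − F_out)/L = (375.24 − 104.685) / 292000 m = 9.266e-04 mm/s.
R = 9.266e-04 × 3600 = 3.34 mm/hr.

R ≈ 3.34 mm/hr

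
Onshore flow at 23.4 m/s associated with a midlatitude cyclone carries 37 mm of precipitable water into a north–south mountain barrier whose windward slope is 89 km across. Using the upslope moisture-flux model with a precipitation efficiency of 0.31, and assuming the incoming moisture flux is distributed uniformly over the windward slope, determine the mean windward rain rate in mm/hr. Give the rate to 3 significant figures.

R ≈ 10.9 mm/hr

Incoming column moisture flux per unit ridge length: F = V × PW = 23.4 × 37 = 865.8 mm·m/s.
Spread over the 89 km slope with efficiency ε = 0.31: R = ε·F/W = 0.31 × 865.8 / 89000 m = 3.016e-03 mm/s.
R = 3.016e-03 × 3600 = 10.9 mm/hr.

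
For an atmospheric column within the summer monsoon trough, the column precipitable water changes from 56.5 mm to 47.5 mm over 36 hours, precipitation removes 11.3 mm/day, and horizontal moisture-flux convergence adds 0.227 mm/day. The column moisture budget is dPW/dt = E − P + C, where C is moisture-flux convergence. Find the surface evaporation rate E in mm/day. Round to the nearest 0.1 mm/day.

E ≈ 5.1 mm/day

dPW/dt = (47.5 − 56.5) mm / (36/24 day) = -6.000 mm/day.
E = dPW/dt + P − C = (-6.000) + 11.3 − (0.227) = 5.1 mm/day.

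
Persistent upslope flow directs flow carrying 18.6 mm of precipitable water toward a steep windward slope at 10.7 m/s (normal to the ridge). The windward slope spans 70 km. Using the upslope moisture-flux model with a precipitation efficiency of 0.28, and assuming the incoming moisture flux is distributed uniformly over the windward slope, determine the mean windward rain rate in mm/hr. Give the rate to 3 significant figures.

Incoming column moisture flux per unit ridge length: F = V × PW = 10.7 × 18.6 = 199.02 mm·m/s.
Spread over the 70 km slope with efficiency ε = 0.28: R = ε·F/W = 0.28 × 199.02 / 70000 m = 7.961e-04 mm/s.
R = 7.961e-04 × 3600 = 2.87 mm/hr.

R ≈ 2.87 mm/hr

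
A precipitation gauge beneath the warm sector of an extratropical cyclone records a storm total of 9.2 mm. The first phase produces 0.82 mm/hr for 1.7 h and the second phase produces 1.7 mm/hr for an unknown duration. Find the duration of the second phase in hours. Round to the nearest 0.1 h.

Known phases: 0.82 × 1.7 = 1.394 mm.
Remaining depth = 9.2 − 1.394 = 7.806 mm.
Duration = 7.806 / 1.7 = 4.6 h.

duration ≈ 4.6 h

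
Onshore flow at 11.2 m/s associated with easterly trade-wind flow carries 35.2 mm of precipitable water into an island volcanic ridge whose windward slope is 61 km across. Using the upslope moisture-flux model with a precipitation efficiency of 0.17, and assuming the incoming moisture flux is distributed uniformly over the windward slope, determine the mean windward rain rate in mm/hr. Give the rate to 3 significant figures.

Incoming column moisture flux per unit ridge length: F = V × PW = 11.2 × 35.2 = 394.24 mm·m/s.
Spread over the 61 km slope with efficiency ε = 0.17: R = ε·F/W = 0.17 × 394.24 / 61000 m = 1.099e-03 mm/s.
R = 1.099e-03 × 3600 = 3.96 mm/hr.

R ≈ 3.96 mm/hr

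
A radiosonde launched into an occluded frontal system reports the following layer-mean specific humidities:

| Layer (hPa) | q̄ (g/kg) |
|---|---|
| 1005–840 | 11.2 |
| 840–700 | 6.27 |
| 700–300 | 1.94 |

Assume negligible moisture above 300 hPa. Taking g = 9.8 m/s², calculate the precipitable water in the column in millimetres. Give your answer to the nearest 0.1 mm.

Precipitable water is the column-integrated vapour mass per unit area: PW = (1/g) Σ q̄ Δp, with q in kg/kg and Δp in Pa (1 kg/m² of water = 1 mm).
Layer 1005–840 hPa: Δp = 165 hPa = 16500 Pa, q̄ = 0.0112 kg/kg → 0.0112 × 16500 / 9.8 = 18.86 mm
Layer 840–700 hPa: Δp = 140 hPa = 14000 Pa, q̄ = 0.00627 kg/kg → 0.00627 × 14000 / 9.8 = 8.96 mm
Layer 700–300 hPa: Δp = 400 hPa = 40000 Pa, q̄ = 0.00194 kg/kg → 0.00194 × 40000 / 9.8 = 7.92 mm
PW = 18.86 + 8.96 + 7.92 = 35.74 ≈ 35.7 mm.

PW ≈ 35.7 mm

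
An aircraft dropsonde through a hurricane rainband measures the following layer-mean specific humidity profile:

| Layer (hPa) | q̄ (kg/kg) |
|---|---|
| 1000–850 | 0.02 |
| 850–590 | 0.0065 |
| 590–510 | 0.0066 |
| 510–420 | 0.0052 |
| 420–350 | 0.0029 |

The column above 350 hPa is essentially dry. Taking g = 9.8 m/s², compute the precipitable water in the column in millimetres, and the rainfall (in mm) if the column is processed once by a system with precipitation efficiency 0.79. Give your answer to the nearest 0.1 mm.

PW ≈ 60.1 mm; rainfall ≈ 47.5 mm

Precipitable water is the column-integrated vapour mass per unit area: PW = (1/g) Σ q̄ Δp, with q in kg/kg and Δp in Pa (1 kg/m² of water = 1 mm).
Layer 1000–850 hPa: Δp = 150 hPa = 15000 Pa, q̄ = 0.02 kg/kg → 0.02 × 15000 / 9.8 = 30.61 mm
Layer 850–590 hPa: Δp = 260 hPa = 26000 Pa, q̄ = 0.0065 kg/kg → 0.0065 × 26000 / 9.8 = 17.24 mm
Layer 590–510 hPa: Δp = 80 hPa = 8000 Pa, q̄ = 0.0066 kg/kg → 0.0066 × 8000 / 9.8 = 5.39 mm
Layer 510–420 hPa: Δp = 90 hPa = 9000 Pa, q̄ = 0.0052 kg/kg → 0.0052 × 9000 / 9.8 = 4.78 mm
Layer 420–350 hPa: Δp = 70 hPa = 7000 Pa, q̄ = 0.0029 kg/kg → 0.0029 × 7000 / 9.8 = 2.07 mm
PW = 30.61 + 17.24 + 5.39 + 4.78 + 2.07 = 60.09 ≈ 60.1 mm.
Rainfall = ε × PW = 0.79 × 60.1 = 47.5 mm.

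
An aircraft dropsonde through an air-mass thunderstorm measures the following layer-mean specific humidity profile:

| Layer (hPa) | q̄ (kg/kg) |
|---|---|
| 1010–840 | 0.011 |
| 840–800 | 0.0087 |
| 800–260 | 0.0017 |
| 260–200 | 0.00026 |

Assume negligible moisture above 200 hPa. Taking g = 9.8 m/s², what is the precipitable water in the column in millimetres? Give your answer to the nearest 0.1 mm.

PW ≈ 32.2 mm

Precipitable water is the column-integrated vapour mass per unit area: PW = (1/g) Σ q̄ Δp, with q in kg/kg and Δp in Pa (1 kg/m² of water = 1 mm).
Layer 1010–840 hPa: Δp = 170 hPa = 17000 Pa, q̄ = 0.011 kg/kg → 0.011 × 17000 / 9.8 = 19.08 mm
Layer 840–800 hPa: Δp = 40 hPa = 4000 Pa, q̄ = 0.0087 kg/kg → 0.0087 × 4000 / 9.8 = 3.55 mm
Layer 800–260 hPa: Δp = 540 hPa = 54000 Pa, q̄ = 0.0017 kg/kg → 0.0017 × 54000 / 9.8 = 9.37 mm
Layer 260–200 hPa: Δp = 60 hPa = 6000 Pa, q̄ = 0.00026 kg/kg → 0.00026 × 6000 / 9.8 = 0.16 mm
PW = 19.08 + 3.55 + 9.37 + 0.16 = 32.16 ≈ 32.2 mm.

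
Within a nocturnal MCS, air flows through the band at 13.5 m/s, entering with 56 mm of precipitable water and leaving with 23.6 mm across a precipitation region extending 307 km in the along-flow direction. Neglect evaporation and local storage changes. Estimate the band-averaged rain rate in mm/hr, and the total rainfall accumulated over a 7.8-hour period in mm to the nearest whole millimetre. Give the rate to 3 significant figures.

R ≈ 5.13 mm/hr; total ≈ 40 mm

Column moisture flux per unit crosswind length is F = V × PW.
Inflow: F_in = 13.5 × 56 = 756 mm·m/s
Outflow: F_out = 13.5 × 23.6 = 318.6 mm·m/s
Steady-state rate R = (F_in − F_out)/L = (756 − 318.6) / 307000 m = 1.425e-03 mm/s.
R = 1.425e-03 × 3600 = 5.13 mm/hr.
Over 7.8 h: total = 5.13 × 7.8 = 40.014 ≈ 40 mm.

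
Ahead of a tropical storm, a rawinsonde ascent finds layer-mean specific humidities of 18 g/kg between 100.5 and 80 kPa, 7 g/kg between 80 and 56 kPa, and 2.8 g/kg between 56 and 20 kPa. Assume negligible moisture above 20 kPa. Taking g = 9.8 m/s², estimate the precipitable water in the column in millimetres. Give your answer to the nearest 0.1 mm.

Precipitable water is the column-integrated vapour mass per unit area: PW = (1/g) Σ q̄ Δp, with q in kg/kg and Δp in Pa (1 kg/m² of water = 1 mm).
Layer 100.5–80 kPa: Δp = 205 hPa = 20500 Pa, q̄ = 0.018 kg/kg → 0.018 × 20500 / 9.8 = 37.65 mm
Layer 80–56 kPa: Δp = 240 hPa = 24000 Pa, q̄ = 0.007 kg/kg → 0.007 × 24000 / 9.8 = 17.14 mm
Layer 56–20 kPa: Δp = 360 hPa = 36000 Pa, q̄ = 0.0028 kg/kg → 0.0028 × 36000 / 9.8 = 10.29 mm
PW = 37.65 + 17.14 + 10.29 = 65.08 ≈ 65.1 mm.

PW ≈ 65.1 mm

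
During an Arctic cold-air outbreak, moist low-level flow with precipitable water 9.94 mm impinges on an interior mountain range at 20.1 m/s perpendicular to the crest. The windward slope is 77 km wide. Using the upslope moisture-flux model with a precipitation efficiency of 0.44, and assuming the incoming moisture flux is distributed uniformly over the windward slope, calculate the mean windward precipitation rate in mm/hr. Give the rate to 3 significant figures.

R ≈ 4.11 mm/hr

Incoming column moisture flux per unit ridge length: F = V × PW = 20.1 × 9.94 = 199.794 mm·m/s.
Spread over the 77 km slope with efficiency ε = 0.44: R = ε·F/W = 0.44 × 199.794 / 77000 m = 1.142e-03 mm/s.
R = 1.142e-03 × 3600 = 4.11 mm/hr.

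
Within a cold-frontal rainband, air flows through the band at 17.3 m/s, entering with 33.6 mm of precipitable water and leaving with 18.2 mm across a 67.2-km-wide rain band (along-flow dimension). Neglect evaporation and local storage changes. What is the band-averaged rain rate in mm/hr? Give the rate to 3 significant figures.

Column moisture flux per unit crosswind length is F = V × PW.
Inflow: F_in = 17.3 × 33.6 = 581.28 mm·m/s
Outflow: F_out = 17.3 × 18.2 = 314.86 mm·m/s
Steady-state rate R = (F_in − F_out)/L = (581.28 − 314.86) / 67200 m = 3.965e-03 mm/s.
R = 3.965e-03 × 3600 = 14.3 mm/hr.

R ≈ 14.3 mm/hr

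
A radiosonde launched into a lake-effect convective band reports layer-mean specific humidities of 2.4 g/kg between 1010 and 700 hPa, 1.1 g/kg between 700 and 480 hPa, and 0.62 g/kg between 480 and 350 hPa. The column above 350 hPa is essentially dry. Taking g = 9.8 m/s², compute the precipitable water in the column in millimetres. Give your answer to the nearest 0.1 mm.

Precipitable water is the column-integrated vapour mass per unit area: PW = (1/g) Σ q̄ Δp, with q in kg/kg and Δp in Pa (1 kg/m² of water = 1 mm).
Layer 1010–700 hPa: Δp = 310 hPa = 31000 Pa, q̄ = 0.0024 kg/kg → 0.0024 × 31000 / 9.8 = 7.59 mm
Layer 700–480 hPa: Δp = 220 hPa = 22000 Pa, q̄ = 0.0011 kg/kg → 0.0011 × 22000 / 9.8 = 2.47 mm
Layer 480–350 hPa: Δp = 130 hPa = 13000 Pa, q̄ = 0.00062 kg/kg → 0.00062 × 13000 / 9.8 = 0.82 mm
PW = 7.59 + 2.47 + 0.82 = 10.88 ≈ 10.9 mm.

PW ≈ 10.9 mm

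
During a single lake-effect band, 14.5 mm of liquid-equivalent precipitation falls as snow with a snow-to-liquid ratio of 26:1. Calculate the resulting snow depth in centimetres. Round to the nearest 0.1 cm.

snow depth ≈ 37.7 cm

Snow depth = liquid × ratio = 14.5 mm × 26 = 377 mm = 37.7 cm.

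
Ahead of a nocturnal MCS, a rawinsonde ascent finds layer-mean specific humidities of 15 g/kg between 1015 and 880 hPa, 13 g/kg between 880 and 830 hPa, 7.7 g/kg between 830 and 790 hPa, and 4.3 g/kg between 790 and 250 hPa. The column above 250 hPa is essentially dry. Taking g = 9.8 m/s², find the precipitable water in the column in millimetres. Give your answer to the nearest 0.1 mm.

Precipitable water is the column-integrated vapour mass per unit area: PW = (1/g) Σ q̄ Δp, with q in kg/kg and Δp in Pa (1 kg/m² of water = 1 mm).
Layer 1015–880 hPa: Δp = 135 hPa = 13500 Pa, q̄ = 0.015 kg/kg → 0.015 × 13500 / 9.8 = 20.66 mm
Layer 880–830 hPa: Δp = 50 hPa = 5000 Pa, q̄ = 0.013 kg/kg → 0.013 × 5000 / 9.8 = 6.63 mm
Layer 830–790 hPa: Δp = 40 hPa = 4000 Pa, q̄ = 0.0077 kg/kg → 0.0077 × 4000 / 9.8 = 3.14 mm
Layer 790–250 hPa: Δp = 540 hPa = 54000 Pa, q̄ = 0.0043 kg/kg → 0.0043 × 54000 / 9.8 = 23.69 mm
PW = 20.66 + 6.63 + 3.14 + 23.69 = 54.12 ≈ 54.1 mm.

PW ≈ 54.1 mm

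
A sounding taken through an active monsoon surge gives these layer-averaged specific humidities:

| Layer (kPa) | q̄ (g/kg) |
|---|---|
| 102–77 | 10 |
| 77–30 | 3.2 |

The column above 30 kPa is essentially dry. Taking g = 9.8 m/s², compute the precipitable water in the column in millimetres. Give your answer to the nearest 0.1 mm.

PW ≈ 40.9 mm

Precipitable water is the column-integrated vapour mass per unit area: PW = (1/g) Σ q̄ Δp, with q in kg/kg and Δp in Pa (1 kg/m² of water = 1 mm).
Layer 102–77 kPa: Δp = 250 hPa = 25000 Pa, q̄ = 0.01 kg/kg → 0.01 × 25000 / 9.8 = 25.51 mm
Layer 77–30 kPa: Δp = 470 hPa = 47000 Pa, q̄ = 0.0032 kg/kg → 0.0032 × 47000 / 9.8 = 15.35 mm
PW = 25.51 + 15.35 = 40.86 ≈ 40.9 mm.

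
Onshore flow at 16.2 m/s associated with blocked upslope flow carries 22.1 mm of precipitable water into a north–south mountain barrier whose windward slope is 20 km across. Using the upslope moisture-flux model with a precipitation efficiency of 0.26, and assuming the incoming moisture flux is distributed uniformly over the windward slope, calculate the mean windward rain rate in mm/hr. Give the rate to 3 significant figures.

R ≈ 16.8 mm/hr

Incoming column moisture flux per unit ridge length: F = V × PW = 16.2 × 22.1 = 358.02 mm·m/s.
Spread over the 20 km slope with efficiency ε = 0.26: R = ε·F/W = 0.26 × 358.02 / 20000 m = 4.654e-03 mm/s.
R = 4.654e-03 × 3600 = 16.8 mm/hr.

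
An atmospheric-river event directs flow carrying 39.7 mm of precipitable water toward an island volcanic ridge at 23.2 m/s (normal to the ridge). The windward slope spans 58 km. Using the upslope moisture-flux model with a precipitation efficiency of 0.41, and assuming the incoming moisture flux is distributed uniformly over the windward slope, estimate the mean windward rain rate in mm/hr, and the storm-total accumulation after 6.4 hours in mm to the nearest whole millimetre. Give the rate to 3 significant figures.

Incoming column moisture flux per unit ridge length: F = V × PW = 23.2 × 39.7 = 921.04 mm·m/s.
Spread over the 58 km slope with efficiency ε = 0.41: R = ε·F/W = 0.41 × 921.04 / 58000 m = 6.511e-03 mm/s.
R = 6.511e-03 × 3600 = 23.4 mm/hr.
Over 6.4 h: total = 23.4 × 6.4 = 149.76 ≈ 150 mm.

R ≈ 23.4 mm/hr; total ≈ 150 mm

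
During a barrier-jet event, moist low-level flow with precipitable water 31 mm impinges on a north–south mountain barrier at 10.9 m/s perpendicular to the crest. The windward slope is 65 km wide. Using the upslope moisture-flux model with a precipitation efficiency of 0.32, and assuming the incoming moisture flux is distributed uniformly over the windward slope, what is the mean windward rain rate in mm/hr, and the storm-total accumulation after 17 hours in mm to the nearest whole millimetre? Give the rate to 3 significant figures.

Incoming column moisture flux per unit ridge length: F = V × PW = 10.9 × 31 = 337.9 mm·m/s.
Spread over the 65 km slope with efficiency ε = 0.32: R = ε·F/W = 0.32 × 337.9 / 65000 m = 1.664e-03 mm/s.
R = 1.664e-03 × 3600 = 5.99 mm/hr.
Over 17 h: total = 5.99 × 17 = 101.83 ≈ 102 mm.

R ≈ 5.99 mm/hr; total ≈ 102 mm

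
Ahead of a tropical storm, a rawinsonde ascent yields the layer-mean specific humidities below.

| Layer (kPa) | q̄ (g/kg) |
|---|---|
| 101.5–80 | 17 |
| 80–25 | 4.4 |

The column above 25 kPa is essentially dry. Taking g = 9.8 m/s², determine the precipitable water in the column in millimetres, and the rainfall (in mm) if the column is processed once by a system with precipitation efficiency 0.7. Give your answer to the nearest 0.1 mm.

PW ≈ 62.0 mm; rainfall ≈ 43.4 mm

Precipitable water is the column-integrated vapour mass per unit area: PW = (1/g) Σ q̄ Δp, with q in kg/kg and Δp in Pa (1 kg/m² of water = 1 mm).
Layer 101.5–80 kPa: Δp = 215 hPa = 21500 Pa, q̄ = 0.017 kg/kg → 0.017 × 21500 / 9.8 = 37.30 mm
Layer 80–25 kPa: Δp = 550 hPa = 55000 Pa, q̄ = 0.0044 kg/kg → 0.0044 × 55000 / 9.8 = 24.69 mm
PW = 37.30 + 24.69 = 61.99 ≈ 62.0 mm.
Rainfall = ε × PW = 0.7 × 62.0 = 43.4 mm.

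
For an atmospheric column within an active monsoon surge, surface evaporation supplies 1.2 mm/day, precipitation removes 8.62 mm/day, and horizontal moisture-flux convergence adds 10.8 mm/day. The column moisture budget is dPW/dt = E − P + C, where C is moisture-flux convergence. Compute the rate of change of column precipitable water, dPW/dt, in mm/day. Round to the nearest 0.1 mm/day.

dPW/dt = E − P + C = 1.2 − 8.62 + (10.8) = 3.4 mm/day.

dPW/dt ≈ 3.4 mm/day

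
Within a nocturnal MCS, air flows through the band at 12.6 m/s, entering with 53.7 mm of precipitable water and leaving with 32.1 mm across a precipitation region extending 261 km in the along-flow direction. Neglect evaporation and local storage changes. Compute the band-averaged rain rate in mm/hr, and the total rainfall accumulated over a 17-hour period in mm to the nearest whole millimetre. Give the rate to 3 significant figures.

Column moisture flux per unit crosswind length is F = V × PW.
Inflow: F_in = 12.6 × 53.7 = 676.62 mm·m/s
Outflow: F_out = 12.6 × 32.1 = 404.46 mm·m/s
Steady-state rate R = (F_in − F_out)/L = (676.62 − 404.46) / 261000 m = 1.043e-03 mm/s.
R = 1.043e-03 × 3600 = 3.75 mm/hr.
Over 17 h: total = 3.75 × 17 = 63.75 ≈ 64 mm.

R ≈ 3.75 mm/hr; total ≈ 64 mm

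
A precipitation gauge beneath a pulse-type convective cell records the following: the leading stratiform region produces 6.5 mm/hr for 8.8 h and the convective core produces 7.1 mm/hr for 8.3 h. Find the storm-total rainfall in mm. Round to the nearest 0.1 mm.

total ≈ 116.1 mm

Total = Σ Rᵢ Δtᵢ = 6.5 × 8.8 + 7.1 × 8.3
      = 57.2 + 58.93 = 116.1 mm.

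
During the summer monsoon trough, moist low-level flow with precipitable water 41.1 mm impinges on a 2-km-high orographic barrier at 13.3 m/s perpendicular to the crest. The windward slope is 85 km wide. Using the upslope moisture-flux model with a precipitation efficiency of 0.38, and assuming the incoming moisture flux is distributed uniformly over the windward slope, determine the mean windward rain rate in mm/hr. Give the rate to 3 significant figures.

R ≈ 8.80 mm/hr

Incoming column moisture flux per unit ridge length: F = V × PW = 13.3 × 41.1 = 546.63 mm·m/s.
Spread over the 85 km slope with efficiency ε = 0.38: R = ε·F/W = 0.38 × 546.63 / 85000 m = 2.444e-03 mm/s.
R = 2.444e-03 × 3600 = 8.80 mm/hr.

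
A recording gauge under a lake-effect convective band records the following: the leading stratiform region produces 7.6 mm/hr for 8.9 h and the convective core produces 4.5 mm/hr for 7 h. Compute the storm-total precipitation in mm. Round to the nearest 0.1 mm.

total ≈ 99.1 mm

Total = Σ Rᵢ Δtᵢ = 7.6 × 8.9 + 4.5 × 7
      = 67.64 + 31.5 = 99.1 mm.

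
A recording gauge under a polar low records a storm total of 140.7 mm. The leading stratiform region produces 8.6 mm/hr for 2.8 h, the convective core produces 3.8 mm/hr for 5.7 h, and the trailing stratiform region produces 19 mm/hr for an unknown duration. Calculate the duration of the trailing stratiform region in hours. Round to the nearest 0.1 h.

Known phases: 8.6 × 2.8 + 3.8 × 5.7 = 24.08 + 21.66 = 45.74 mm.
Remaining depth = 140.7 − 45.74 = 94.96 mm.
Duration = 94.96 / 19 = 5.0 h.

duration ≈ 5.0 h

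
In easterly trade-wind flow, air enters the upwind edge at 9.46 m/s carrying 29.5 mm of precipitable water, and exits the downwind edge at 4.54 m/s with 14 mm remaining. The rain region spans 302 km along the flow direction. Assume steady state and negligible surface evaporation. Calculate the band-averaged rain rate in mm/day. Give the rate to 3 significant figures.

Column moisture flux per unit crosswind length is F = V × PW.
Inflow: F_in = 9.46 × 29.5 = 279.07 mm·m/s
Outflow: F_out = 4.54 × 14 = 63.56 mm·m/s
Steady-state rate R = (F_in − F_out)/L = (279.07 − 63.56) / 302000 m = 7.136e-04 mm/s.
R = 7.136e-04 × 3600 × 24 = 61.7 mm/day.

R ≈ 61.7 mm/day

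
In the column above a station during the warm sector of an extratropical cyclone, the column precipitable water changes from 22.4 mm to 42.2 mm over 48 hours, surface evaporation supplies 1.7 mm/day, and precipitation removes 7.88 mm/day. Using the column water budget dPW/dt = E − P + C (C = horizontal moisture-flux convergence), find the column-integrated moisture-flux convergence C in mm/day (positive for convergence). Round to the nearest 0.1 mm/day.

dPW/dt = (42.2 − 22.4) mm / (48/24 day) = +9.900 mm/day.
C = dPW/dt − E + P = (+9.900) − 1.7 + 7.88 = 16.1 mm/day.

C ≈ 16.1 mm/day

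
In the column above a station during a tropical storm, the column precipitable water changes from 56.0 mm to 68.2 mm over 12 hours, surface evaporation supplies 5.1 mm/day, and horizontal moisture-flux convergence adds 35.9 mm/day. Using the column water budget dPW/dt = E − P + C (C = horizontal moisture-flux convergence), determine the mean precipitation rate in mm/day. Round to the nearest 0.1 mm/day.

P ≈ 16.6 mm/day

dPW/dt = (68.2 − 56.0) mm / (12/24 day) = +24.400 mm/day.
P = E + C − dPW/dt = 5.1 + (35.9) − (+24.400) = 16.6 mm/day.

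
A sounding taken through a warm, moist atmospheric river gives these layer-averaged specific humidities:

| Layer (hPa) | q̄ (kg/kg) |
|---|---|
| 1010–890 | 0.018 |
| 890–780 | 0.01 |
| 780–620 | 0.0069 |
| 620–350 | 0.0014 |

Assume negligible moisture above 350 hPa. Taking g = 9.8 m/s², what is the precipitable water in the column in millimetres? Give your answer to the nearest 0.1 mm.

PW ≈ 48.4 mm

Precipitable water is the column-integrated vapour mass per unit area: PW = (1/g) Σ q̄ Δp, with q in kg/kg and Δp in Pa (1 kg/m² of water = 1 mm).
Layer 1010–890 hPa: Δp = 120 hPa = 12000 Pa, q̄ = 0.018 kg/kg → 0.018 × 12000 / 9.8 = 22.04 mm
Layer 890–780 hPa: Δp = 110 hPa = 11000 Pa, q̄ = 0.01 kg/kg → 0.01 × 11000 / 9.8 = 11.22 mm
Layer 780–620 hPa: Δp = 160 hPa = 16000 Pa, q̄ = 0.0069 kg/kg → 0.0069 × 16000 / 9.8 = 11.27 mm
Layer 620–350 hPa: Δp = 270 hPa = 27000 Pa, q̄ = 0.0014 kg/kg → 0.0014 × 27000 / 9.8 = 3.86 mm
PW = 22.04 + 11.22 + 11.27 + 3.86 = 48.39 ≈ 48.4 mm.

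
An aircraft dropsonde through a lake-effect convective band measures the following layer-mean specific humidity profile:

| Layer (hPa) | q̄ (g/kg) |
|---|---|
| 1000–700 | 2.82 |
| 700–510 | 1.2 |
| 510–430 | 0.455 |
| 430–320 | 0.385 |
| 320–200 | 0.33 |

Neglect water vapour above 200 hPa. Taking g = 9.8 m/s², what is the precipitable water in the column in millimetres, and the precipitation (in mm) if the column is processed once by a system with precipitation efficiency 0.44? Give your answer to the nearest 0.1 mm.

Precipitable water is the column-integrated vapour mass per unit area: PW = (1/g) Σ q̄ Δp, with q in kg/kg and Δp in Pa (1 kg/m² of water = 1 mm).
Layer 1000–700 hPa: Δp = 300 hPa = 30000 Pa, q̄ = 0.00282 kg/kg → 0.00282 × 30000 / 9.8 = 8.63 mm
Layer 700–510 hPa: Δp = 190 hPa = 19000 Pa, q̄ = 0.0012 kg/kg → 0.0012 × 19000 / 9.8 = 2.33 mm
Layer 510–430 hPa: Δp = 80 hPa = 8000 Pa, q̄ = 0.000455 kg/kg → 0.000455 × 8000 / 9.8 = 0.37 mm
Layer 430–320 hPa: Δp = 110 hPa = 11000 Pa, q̄ = 0.000385 kg/kg → 0.000385 × 11000 / 9.8 = 0.43 mm
Layer 320–200 hPa: Δp = 120 hPa = 12000 Pa, q̄ = 0.00033 kg/kg → 0.00033 × 12000 / 9.8 = 0.40 mm
PW = 8.63 + 2.33 + 0.37 + 0.43 + 0.40 = 12.16 ≈ 12.2 mm.
Precipitation = ε × PW = 0.44 × 12.2 = 5.4 mm.

PW ≈ 12.2 mm; precipitation ≈ 5.4 mm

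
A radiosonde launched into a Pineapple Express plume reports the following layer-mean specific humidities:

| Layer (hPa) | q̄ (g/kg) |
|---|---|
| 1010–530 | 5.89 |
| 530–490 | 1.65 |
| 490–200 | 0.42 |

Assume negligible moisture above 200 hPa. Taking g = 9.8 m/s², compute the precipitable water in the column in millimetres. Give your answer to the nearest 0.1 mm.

Precipitable water is the column-integrated vapour mass per unit area: PW = (1/g) Σ q̄ Δp, with q in kg/kg and Δp in Pa (1 kg/m² of water = 1 mm).
Layer 1010–530 hPa: Δp = 480 hPa = 48000 Pa, q̄ = 0.00589 kg/kg → 0.00589 × 48000 / 9.8 = 28.85 mm
Layer 530–490 hPa: Δp = 40 hPa = 4000 Pa, q̄ = 0.00165 kg/kg → 0.00165 × 4000 / 9.8 = 0.67 mm
Layer 490–200 hPa: Δp = 290 hPa = 29000 Pa, q̄ = 0.00042 kg/kg → 0.00042 × 29000 / 9.8 = 1.24 mm
PW = 28.85 + 0.67 + 1.24 = 30.76 ≈ 30.8 mm.

PW ≈ 30.8 mm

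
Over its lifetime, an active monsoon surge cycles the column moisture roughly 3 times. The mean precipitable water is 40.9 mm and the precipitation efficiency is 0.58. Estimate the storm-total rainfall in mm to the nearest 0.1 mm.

Each cycle deposits ε × PW = 0.58 × 40.9 = 23.722 mm.
Over 3 cycles: 3 × 23.722 = 71.2 mm.

rainfall ≈ 71.2 mm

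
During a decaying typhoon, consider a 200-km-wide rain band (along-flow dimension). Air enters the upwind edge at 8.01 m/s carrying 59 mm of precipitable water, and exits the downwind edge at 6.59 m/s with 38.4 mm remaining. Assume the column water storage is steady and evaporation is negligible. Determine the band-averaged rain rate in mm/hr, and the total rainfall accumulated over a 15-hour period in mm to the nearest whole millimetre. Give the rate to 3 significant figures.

Column moisture flux per unit crosswind length is F = V × PW.
Inflow: F_in = 8.01 × 59 = 472.59 mm·m/s
Outflow: F_out = 6.59 × 38.4 = 253.056 mm·m/s
Steady-state rate R = (F_in − F_out)/L = (472.59 − 253.056) / 200000 m = 1.098e-03 mm/s.
R = 1.098e-03 × 3600 = 3.95 mm/hr.
Over 15 h: total = 3.95 × 15 = 59.25 ≈ 59 mm.

R ≈ 3.95 mm/hr; total ≈ 59 mm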